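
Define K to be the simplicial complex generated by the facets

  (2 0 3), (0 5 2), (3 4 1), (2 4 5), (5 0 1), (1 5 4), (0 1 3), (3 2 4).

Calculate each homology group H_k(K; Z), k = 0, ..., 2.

Take the total order 0 < 1 < 2 < 3 < 4 < 5 on the vertex set. Then K (dimension 2) consists of the simplices:

  0-simplices (6): [0], [1], [2], [3], [4], [5]
  1-simplices (12): [0,1], [0,2], [0,3], [0,5], [1,3], [1,4], [1,5], [2,3], [2,4], [2,5], [3,4], [4,5]
  2-simplices (8): [0,1,3], [0,1,5], [0,2,3], [0,2,5], [1,3,4], [1,4,5], [2,3,4], [2,4,5]

Hence C_0 ≅ Z^6, C_1 ≅ Z^12, C_2 ≅ Z^8.

∂_1: C_1 → C_0 is given by ∂[p,q] = [q] − [p]. For instance
  ∂[2,3] = [3] − [2].
As a 6×12 matrix over Z this has rank 5, with invariant factors (1,1,1,1,1).

Boundary ∂_2: C_2 → C_1 maps a triangle to the signed sum of its edges. For instance
  ∂[0,2,5] = [2,5] − [0,5] + [0,2],
  ∂[2,3,4] = [3,4] − [2,4] + [2,3].
This gives a 12×8 integer matrix of rank 7; reducing to Smith normal form yields diagonal entries (1,1,1,1,1,1,1).

Reading off H_k = ker ∂_k / im ∂_{k+1}:

  H_0: rank C_0 − rank ∂_1 = 6 − 5 = 1, and the invariant factors of ∂_1 are all 1, so H_0 = Z.
  H_1: rank ker ∂_1 − rank ∂_2 = (12 − 5) − 7 = 0, and the invariant factors of ∂_2 are all 1, so H_1 = 0.
  H_2: rank ker ∂_2 − rank ∂_3 = (8 − 7) − 0 = 1, and there is no ∂_3, so H_2 = Z.

H_0 ≅ Z,  H_1 = 0,  H_2 ≅ Z.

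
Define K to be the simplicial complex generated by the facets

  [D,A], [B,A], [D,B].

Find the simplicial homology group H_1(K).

H_1 ≅ Z.

Fix the vertex order A < B < D and write every simplex with vertices in increasing order. Then dim K = 1 and the simplices of K are:

  0-simplices (3): A, B, D
  1-simplices (3): AB, AD, BD

giving chain groups C_0 ≅ Z^3, C_1 ≅ Z^3.

The boundary map ∂_1: C_1 → C_0 sends each edge [p,q] (with p < q) to q − p. For instance
  ∂BD = D − B.
As a 3×3 matrix over Z this has rank 2, with invariant factors (1,1).

Reading off H_k = ker ∂_k / im ∂_{k+1}:

  H_1: rank ker ∂_1 − rank ∂_2 = (3 − 2) − 0 = 1, and there is no ∂_2, so H_1 = Z.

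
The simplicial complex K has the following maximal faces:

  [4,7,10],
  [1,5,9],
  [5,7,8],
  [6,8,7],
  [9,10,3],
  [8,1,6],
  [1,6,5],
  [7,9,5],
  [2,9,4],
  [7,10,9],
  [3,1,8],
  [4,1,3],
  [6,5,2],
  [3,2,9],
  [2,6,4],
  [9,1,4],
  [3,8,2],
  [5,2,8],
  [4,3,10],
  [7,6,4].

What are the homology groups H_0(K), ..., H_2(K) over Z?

Fix the vertex order 1 < 2 < 3 < 4 < 5 < 6 < 7 < 8 < 9 < 10 and write every simplex with vertices in increasing order. Then dim K = 2 and the simplices of K are:

  0-simplices (10): [1], [2], [3], [4], [5], [6], [7], [8], [9], [10]
  1-simplices (30): (30 of them)
  2-simplices (20): (20 of them)

Hence C_0 ≅ Z^10, C_1 ≅ Z^30, C_2 ≅ Z^20.

∂_1: C_1 → C_0 sends each edge [p,q] (with p < q) to q − p. For instance
  ∂[5,8] = [8] − [5].
The resulting 10×30 matrix has rank 9, and its Smith normal form has invariant factors (1,1,1,1,1,1,1,1,1).

∂_2: C_2 → C_1 sends each 2-simplex [p,q,r] to [q,r] − [p,r] + [p,q]. For instance
  ∂[1,6,8] = [6,8] − [1,8] + [1,6],
  ∂[3,9,10] = [9,10] − [3,10] + [3,9].
The 30×20 boundary matrix has rank 20 and Smith normal form diag(1,1,1,1,1,1,1,1,1,1,1,1,1,1,1,1,1,1,1,2).

From H_k ≅ ker(∂_k) / im(∂_{k+1}) we obtain:

  H_0: rank C_0 − rank ∂_1 = 10 − 9 = 1, and the invariant factors of ∂_1 are all 1, so H_0 = Z.
  H_1: rank ker ∂_1 − rank ∂_2 = (30 − 9) − 20 = 1, and ∂_2 has invariant factor 2 > 1, so H_1 = Z ⊕ Z/2.
  H_2: rank ker ∂_2 − rank ∂_3 = (20 − 20) − 0 = 0, and there is no ∂_3, so H_2 = 0.

H_0 = Z,  H_1 = Z ⊕ Z/2,  H_2 = 0.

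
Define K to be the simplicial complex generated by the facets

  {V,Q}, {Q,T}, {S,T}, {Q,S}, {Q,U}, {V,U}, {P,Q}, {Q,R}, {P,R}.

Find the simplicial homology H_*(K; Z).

Fix the vertex order P < Q < R < S < T < U < V and write every simplex with vertices in increasing order. Then dim K = 1 and the simplices of K are:

  0-simplices (7): P, Q, R, S, T, U, V
  1-simplices (9): PQ, PR, QR, QS, QT, QU, QV, ST, UV

giving chain groups C_0 ≅ Z^7, C_1 ≅ Z^9.

Boundary ∂_1: C_1 → C_0 sends each edge [p,q] (with p < q) to q − p.
As a 7×9 matrix over Z this has rank 6, with invariant factors (1,1,1,1,1,1).

Reading off H_k = ker ∂_k / im ∂_{k+1}:

  H_0: rank C_0 − rank ∂_1 = 7 − 6 = 1, and the invariant factors of ∂_1 are all 1, so H_0 = Z.
  H_1: rank ker ∂_1 − rank ∂_2 = (9 − 6) − 0 = 3, and there is no ∂_2, so H_1 = Z^3.

H_0 = Z,  H_1 = Z^3.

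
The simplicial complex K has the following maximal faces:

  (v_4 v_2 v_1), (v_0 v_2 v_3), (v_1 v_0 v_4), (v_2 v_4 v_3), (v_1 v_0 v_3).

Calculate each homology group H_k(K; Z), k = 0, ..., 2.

Take the total order v_0 < v_1 < v_2 < v_3 < v_4 on the vertex set. Then K (dimension 2) consists of the simplices:

  0-simplices (5): [v_0], [v_1], [v_2], [v_3], [v_4]
  1-simplices (10): [v_0,v_1], [v_0,v_2], [v_0,v_3], [v_0,v_4], [v_1,v_2], [v_1,v_3], [v_1,v_4], [v_2,v_3], [v_2,v_4], [v_3,v_4]
  2-simplices (5): [v_0,v_1,v_3], [v_0,v_1,v_4], [v_0,v_2,v_3], [v_1,v_2,v_4], [v_2,v_3,v_4]

Hence C_0 ≅ Z^5, C_1 ≅ Z^10, C_2 ≅ Z^5.

∂_1: C_1 → C_0 is given by ∂[p,q] = [q] − [p]. For instance
  ∂[v_0,v_2] = [v_2] − [v_0].
The 5×10 boundary matrix has rank 4 and Smith normal form diag(1,1,1,1).

The boundary map ∂_2: C_2 → C_1 maps a triangle to the signed sum of its edges. For instance
  ∂[v_1,v_2,v_4] = [v_2,v_4] − [v_1,v_4] + [v_1,v_2],
  ∂[v_0,v_1,v_4] = [v_1,v_4] − [v_0,v_4] + [v_0,v_1].
As a 10×5 matrix over Z this has rank 5, with invariant factors (1,1,1,1,1).

From H_k ≅ ker(∂_k) / im(∂_{k+1}) we obtain:

  H_0: rank C_0 − rank ∂_1 = 5 − 4 = 1, and the invariant factors of ∂_1 are all 1, so H_0 ≅ Z.
  H_1: rank ker ∂_1 − rank ∂_2 = (10 − 4) − 5 = 1, and the invariant factors of ∂_2 are all 1, so H_1 ≅ Z.
  H_2: rank ker ∂_2 − rank ∂_3 = (5 − 5) − 0 = 0, and there is no ∂_3, so H_2 ≅ 0.

(K is a triangulation of the Möbius band.)

H_0 ≅ Z,  H_1 ≅ Z,  H_2 = 0.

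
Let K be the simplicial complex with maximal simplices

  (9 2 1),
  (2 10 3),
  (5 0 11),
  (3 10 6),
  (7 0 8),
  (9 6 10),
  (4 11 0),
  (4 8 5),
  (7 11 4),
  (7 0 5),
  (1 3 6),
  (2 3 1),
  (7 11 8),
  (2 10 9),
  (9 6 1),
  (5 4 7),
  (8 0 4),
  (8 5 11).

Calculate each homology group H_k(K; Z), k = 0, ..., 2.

K has 12 vertices, 27 edges, 18 triangles.
rank ∂_0 = 0, rank ∂_1 = 10 ⇒ b_0 = 12 − 0 − 10 = 2; all invariant factors of ∂_1 are 1 so no torsion. So H_0 ≅ Z^2.
rank ∂_1 = 10, rank ∂_2 = 17 ⇒ b_1 = 27 − 10 − 17 = 0; ∂_2 has invariant factor(s) [2] giving torsion. So H_1 ≅ Z/2.
rank ∂_2 = 17, rank ∂_3 = 0 ⇒ b_2 = 18 − 17 − 0 = 1. So H_2 ≅ Z.

H_0 ≅ Z^2,  H_1 ≅ Z/2,  H_2 ≅ Z.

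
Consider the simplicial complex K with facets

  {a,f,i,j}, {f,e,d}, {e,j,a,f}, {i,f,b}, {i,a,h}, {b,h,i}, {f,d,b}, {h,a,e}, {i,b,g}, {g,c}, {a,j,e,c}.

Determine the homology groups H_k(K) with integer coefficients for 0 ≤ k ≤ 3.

H_0 ≅ Z,  H_1 ≅ Z,  H_2 = 0,  H_3 = 0.

We work with the vertex ordering a < b < c < d < e < f < g < h < i < j. The simplices of K, each written with vertices in increasing order, are:

  0-simplices (10): a, b, c, d, e, f, g, h, i, j
  1-simplices (24): ac, ae, af, ah, ai, aj, bd, bf, bg, bh, bi, ce, cg, cj, de, df, ef, eh, ej, fi, fj, gi, hi, ij
  2-simplices (17): ace, acj, aef, aeh, aej, afi, afj, ahi, aij, bdf, bfi, bgi, bhi, cej, def, efj, fij
  3-simplices (3): acej, aefj, afij

Hence C_0 ≅ Z^10, C_1 ≅ Z^24, C_2 ≅ Z^17, C_3 ≅ Z^3.

∂_1: C_1 → C_0 is given by ∂[p,q] = [q] − [p]. For instance
  ∂ej = j − e.
The 10×24 boundary matrix has rank 9 and Smith normal form diag(1,1,1,1,1,1,1,1,1).

∂_2: C_2 → C_1 maps a triangle to the signed sum of its edges. For instance
  ∂bgi = gi − bi + bg,
  ∂cej = ej − cj + ce.
The 24×17 boundary matrix has rank 14 and Smith normal form diag(1,1,1,1,1,1,1,1,1,1,1,1,1,1).

∂_3: C_3 → C_2 sends each 3-simplex σ to the alternating sum Σ_i (−1)^i (σ with its i-th vertex removed). For instance
  ∂aefj = efj − afj + aej − aef,
  ∂afij = fij − aij + afj − afi.
As a 17×3 matrix over Z this has rank 3, with invariant factors (1,1,1).

Computing H_k = (kernel of ∂_k) / (image of ∂_{k+1}):

  H_0: rank C_0 − rank ∂_1 = 10 − 9 = 1, and the invariant factors of ∂_1 are all 1, so H_0 = Z.
  H_1: rank ker ∂_1 − rank ∂_2 = (24 − 9) − 14 = 1, and the invariant factors of ∂_2 are all 1, so H_1 = Z.
  H_2: rank ker ∂_2 − rank ∂_3 = (17 − 14) − 3 = 0, and the invariant factors of ∂_3 are all 1, so H_2 = 0.
  H_3: rank ker ∂_3 − rank ∂_4 = (3 − 3) − 0 = 0, and there is no ∂_4, so H_3 = 0.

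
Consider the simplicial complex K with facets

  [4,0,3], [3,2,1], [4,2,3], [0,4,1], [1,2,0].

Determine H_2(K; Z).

H_2 = 0.

Take the total order 0 < 1 < 2 < 3 < 4 on the vertex set. Then K (dimension 2) consists of the simplices:

  0-simplices (5): [0], [1], [2], [3], [4]
  1-simplices (10): [0,1], [0,2], [0,3], [0,4], [1,2], [1,3], [1,4], [2,3], [2,4], [3,4]
  2-simplices (5): [0,1,2], [0,1,4], [0,3,4], [1,2,3], [2,3,4]

so the chain groups are C_0 ≅ Z^5, C_1 ≅ Z^10, C_2 ≅ Z^5.

Boundary ∂_1: C_1 → C_0 maps an edge to its endpoints' difference, ∂[p,q] = q − p.
The resulting 5×10 matrix has rank 4, and its Smith normal form has invariant factors (1,1,1,1).

The boundary map ∂_2: C_2 → C_1 sends each 2-simplex [p,q,r] to [q,r] − [p,r] + [p,q]. For instance
  ∂[1,2,3] = [2,3] − [1,3] + [1,2],
  ∂[0,1,4] = [1,4] − [0,4] + [0,1].
As a 10×5 matrix over Z this has rank 5, with invariant factors (1,1,1,1,1).

Now H_k = ker ∂_k / im ∂_{k+1}, so:

  H_2: rank ker ∂_2 − rank ∂_3 = (5 − 5) − 0 = 0, and there is no ∂_3, so H_2 = 0.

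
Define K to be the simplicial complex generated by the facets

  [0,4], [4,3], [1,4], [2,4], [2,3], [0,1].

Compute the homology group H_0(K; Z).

H_0 ≅ Z.

Take the total order 0 < 1 < 2 < 3 < 4 on the vertex set. Then K (dimension 1) consists of the simplices:

  0-simplices (5): [0], [1], [2], [3], [4]
  1-simplices (6): [0,1], [0,4], [1,4], [2,3], [2,4], [3,4]

so the chain groups are C_0 ≅ Z^5, C_1 ≅ Z^6.

The boundary map ∂_1: C_1 → C_0 is given by ∂[p,q] = [q] − [p]. For instance
  ∂[2,4] = [4] − [2].
The 5×6 boundary matrix has rank 4 and Smith normal form diag(1,1,1,1).

From H_k ≅ ker(∂_k) / im(∂_{k+1}) we obtain:

  H_0: rank C_0 − rank ∂_1 = 5 − 4 = 1, and the invariant factors of ∂_1 are all 1, so H_0 = Z.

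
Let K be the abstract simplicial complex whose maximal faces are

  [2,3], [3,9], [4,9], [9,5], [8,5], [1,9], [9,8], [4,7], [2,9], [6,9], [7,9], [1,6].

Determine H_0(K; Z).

We work with the vertex ordering 1 < 2 < 3 < 4 < 5 < 6 < 7 < 8 < 9. The simplices of K, each written with vertices in increasing order, are:

  0-simplices (9): [1], [2], [3], [4], [5], [6], [7], [8], [9]
  1-simplices (12): [1,6], [1,9], [2,3], [2,9], [3,9], [4,7], [4,9], [5,8], [5,9], [6,9], [7,9], [8,9]

Hence C_0 ≅ Z^9, C_1 ≅ Z^12.

∂_1: C_1 → C_0 sends each edge [p,q] (with p < q) to q − p.
The 9×12 boundary matrix has rank 8 and Smith normal form diag(1,1,1,1,1,1,1,1).

Computing H_k = (kernel of ∂_k) / (image of ∂_{k+1}):

  H_0: rank C_0 − rank ∂_1 = 9 − 8 = 1, and the invariant factors of ∂_1 are all 1, so H_0 = Z.

H_0 ≅ Z.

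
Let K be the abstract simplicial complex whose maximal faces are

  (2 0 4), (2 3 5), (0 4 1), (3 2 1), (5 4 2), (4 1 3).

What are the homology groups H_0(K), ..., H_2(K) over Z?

H_0 = Z,  H_1 = Z,  H_2 = 0.

Take the total order 0 < 1 < 2 < 3 < 4 < 5 on the vertex set. Then K (dimension 2) consists of the simplices:

  0-simplices (6): [0], [1], [2], [3], [4], [5]
  1-simplices (12): [0,1], [0,2], [0,4], [1,2], [1,3], [1,4], [2,3], [2,4], [2,5], [3,4], [3,5], [4,5]
  2-simplices (6): [0,1,4], [0,2,4], [1,2,3], [1,3,4], [2,3,5], [2,4,5]

giving chain groups C_0 ≅ Z^6, C_1 ≅ Z^12, C_2 ≅ Z^6.

Boundary ∂_1: C_1 → C_0 maps an edge to its endpoints' difference, ∂[p,q] = q − p. For instance
  ∂[2,4] = [4] − [2].
The resulting 6×12 matrix has rank 5, and its Smith normal form has invariant factors (1,1,1,1,1).

Boundary ∂_2: C_2 → C_1 acts by ∂[p,q,r] = [q,r] − [p,r] + [p,q]. For instance
  ∂[1,3,4] = [3,4] − [1,4] + [1,3],
  ∂[0,2,4] = [2,4] − [0,4] + [0,2].
As a 12×6 matrix over Z this has rank 6, with invariant factors (1,1,1,1,1,1).

Now H_k = ker ∂_k / im ∂_{k+1}, so:

  H_0: rank C_0 − rank ∂_1 = 6 − 5 = 1, and the invariant factors of ∂_1 are all 1, so H_0 ≅ Z.
  H_1: rank ker ∂_1 − rank ∂_2 = (12 − 5) − 6 = 1, and the invariant factors of ∂_2 are all 1, so H_1 ≅ Z.
  H_2: rank ker ∂_2 − rank ∂_3 = (6 − 6) − 0 = 0, and there is no ∂_3, so H_2 ≅ 0.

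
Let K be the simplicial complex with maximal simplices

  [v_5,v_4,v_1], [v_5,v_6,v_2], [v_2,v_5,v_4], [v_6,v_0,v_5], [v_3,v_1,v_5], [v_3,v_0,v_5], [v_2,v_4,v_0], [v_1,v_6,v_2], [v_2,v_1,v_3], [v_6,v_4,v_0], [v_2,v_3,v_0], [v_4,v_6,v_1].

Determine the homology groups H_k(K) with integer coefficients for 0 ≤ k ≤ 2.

We work with the vertex ordering v_0 < v_1 < v_2 < v_3 < v_4 < v_5 < v_6. The simplices of K, each written with vertices in increasing order, are:

  0-simplices (7): [v_0], [v_1], [v_2], [v_3], [v_4], [v_5], [v_6]
  1-simplices (18): (18 of them)
  2-simplices (12): (12 of them)

Hence C_0 ≅ Z^7, C_1 ≅ Z^18, C_2 ≅ Z^12.

Boundary ∂_1: C_1 → C_0 sends each edge [p,q] (with p < q) to q − p. For instance
  ∂[v_2,v_5] = [v_5] − [v_2].
The resulting 7×18 matrix has rank 6, and its Smith normal form has invariant factors (1,1,1,1,1,1).

The boundary map ∂_2: C_2 → C_1 acts by ∂[p,q,r] = [q,r] − [p,r] + [p,q]. For instance
  ∂[v_2,v_4,v_5] = [v_4,v_5] − [v_2,v_5] + [v_2,v_4],
  ∂[v_0,v_2,v_4] = [v_2,v_4] − [v_0,v_4] + [v_0,v_2].
The resulting 18×12 matrix has rank 12, and its Smith normal form has invariant factors (1,1,1,1,1,1,1,1,1,1,1,2).

Now H_k = ker ∂_k / im ∂_{k+1}, so:

  H_0: rank C_0 − rank ∂_1 = 7 − 6 = 1, and the invariant factors of ∂_1 are all 1, so H_0 = Z.
  H_1: rank ker ∂_1 − rank ∂_2 = (18 − 6) − 12 = 0, and ∂_2 has invariant factor 2 > 1, so H_1 = Z/2Z.
  H_2: rank ker ∂_2 − rank ∂_3 = (12 − 12) − 0 = 0, and there is no ∂_3, so H_2 = 0.

H_0 ≅ Z,  H_1 ≅ Z/2Z,  H_2 = 0.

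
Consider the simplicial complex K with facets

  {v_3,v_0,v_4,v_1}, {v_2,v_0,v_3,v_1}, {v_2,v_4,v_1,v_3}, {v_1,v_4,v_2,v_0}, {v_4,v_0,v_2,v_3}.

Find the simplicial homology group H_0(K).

Fix the vertex order v_0 < v_1 < v_2 < v_3 < v_4 and write every simplex with vertices in increasing order. Then dim K = 3 and the simplices of K are:

  0-simplices (5): [v_0], [v_1], [v_2], [v_3], [v_4]
  1-simplices (10): [v_0,v_1], [v_0,v_2], [v_0,v_3], [v_0,v_4], [v_1,v_2], [v_1,v_3], [v_1,v_4], [v_2,v_3], [v_2,v_4], [v_3,v_4]
  2-simplices (10): [v_0,v_1,v_2], [v_0,v_1,v_3], [v_0,v_1,v_4], [v_0,v_2,v_3], [v_0,v_2,v_4], [v_0,v_3,v_4], [v_1,v_2,v_3], [v_1,v_2,v_4], [v_1,v_3,v_4], [v_2,v_3,v_4]
  3-simplices (5): [v_0,v_1,v_2,v_3], [v_0,v_1,v_2,v_4], [v_0,v_1,v_3,v_4], [v_0,v_2,v_3,v_4], [v_1,v_2,v_3,v_4]

so the chain groups are C_0 ≅ Z^5, C_1 ≅ Z^10, C_2 ≅ Z^10, C_3 ≅ Z^5.

Boundary ∂_1: C_1 → C_0 maps an edge to its endpoints' difference, ∂[p,q] = q − p. For instance
  ∂[v_0,v_1] = [v_1] − [v_0].
As a 5×10 matrix over Z this has rank 4, with invariant factors (1,1,1,1).

Boundary ∂_2: C_2 → C_1 acts by ∂[p,q,r] = [q,r] − [p,r] + [p,q]. For instance
  ∂[v_0,v_2,v_3] = [v_2,v_3] − [v_0,v_3] + [v_0,v_2],
  ∂[v_0,v_1,v_2] = [v_1,v_2] − [v_0,v_2] + [v_0,v_1].
The resulting 10×10 matrix has rank 6, and its Smith normal form has invariant factors (1,1,1,1,1,1).

Boundary ∂_3: C_3 → C_2 sends each 3-simplex σ to the alternating sum Σ_i (−1)^i (σ with its i-th vertex removed). For instance
  ∂[v_0,v_1,v_2,v_4] = [v_1,v_2,v_4] − [v_0,v_2,v_4] + [v_0,v_1,v_4] − [v_0,v_1,v_2],
  ∂[v_0,v_1,v_2,v_3] = [v_1,v_2,v_3] − [v_0,v_2,v_3] + [v_0,v_1,v_3] − [v_0,v_1,v_2].
As a 10×5 matrix over Z this has rank 4, with invariant factors (1,1,1,1).

Reading off H_k = ker ∂_k / im ∂_{k+1}:

  H_0: rank C_0 − rank ∂_1 = 5 − 4 = 1, and the invariant factors of ∂_1 are all 1, so H_0 = Z.

H_0 = Z.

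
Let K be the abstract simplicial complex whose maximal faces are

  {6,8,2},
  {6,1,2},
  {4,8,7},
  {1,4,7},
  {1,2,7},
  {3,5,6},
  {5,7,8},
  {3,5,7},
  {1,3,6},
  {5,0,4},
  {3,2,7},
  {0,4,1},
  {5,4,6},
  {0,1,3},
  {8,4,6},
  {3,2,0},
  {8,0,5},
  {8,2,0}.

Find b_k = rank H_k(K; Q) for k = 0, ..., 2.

b_0 = 1, b_1 = 1, b_2 = 0.

Fix the vertex order 0 < 1 < 2 < 3 < 4 < 5 < 6 < 7 < 8 and write every simplex with vertices in increasing order. Then dim K = 2 and the simplices of K are:

  0-simplices (9): [0], [1], [2], [3], [4], [5], [6], [7], [8]
  1-simplices (27): (27 of them)
  2-simplices (18): [0,1,3], [0,1,4], [0,2,3], [0,2,8], [0,4,5], [0,5,8], [1,2,6], [1,2,7], [1,3,6], [1,4,7], [2,3,7], [2,6,8], [3,5,6], [3,5,7], [4,5,6], [4,6,8], [4,7,8], [5,7,8]

so the chain groups are C_0 ≅ Z^9, C_1 ≅ Z^27, C_2 ≅ Z^18.

Boundary ∂_1: C_1 → C_0 maps an edge to its endpoints' difference, ∂[p,q] = q − p. For instance
  ∂[5,8] = [8] − [5].
The 9×27 boundary matrix has rank 8 and Smith normal form diag(1,1,1,1,1,1,1,1).

Boundary ∂_2: C_2 → C_1 acts by ∂[p,q,r] = [q,r] − [p,r] + [p,q]. For instance
  ∂[0,1,4] = [1,4] − [0,4] + [0,1],
  ∂[5,7,8] = [7,8] − [5,8] + [5,7].
As a 27×18 matrix over Z this has rank 18, with invariant factors (1,1,1,1,1,1,1,1,1,1,1,1,1,1,1,1,1,2).

Computing H_k = (kernel of ∂_k) / (image of ∂_{k+1}):

  H_0: rank C_0 − rank ∂_1 = 9 − 8 = 1, and the invariant factors of ∂_1 are all 1, so H_0 = Z.
  H_1: rank ker ∂_1 − rank ∂_2 = (27 − 8) − 18 = 1, and ∂_2 has invariant factor 2 > 1, so H_1 = Z × Z/2.
  H_2: rank ker ∂_2 − rank ∂_3 = (18 − 18) − 0 = 0, and there is no ∂_3, so H_2 = 0.

As a check, the Euler characteristic is 9 − 27 + 18 = 0, which agrees with 1 − 1 + 0 = 0.

Hence the Betti numbers are b_0 = 1, b_1 = 1, b_2 = 0.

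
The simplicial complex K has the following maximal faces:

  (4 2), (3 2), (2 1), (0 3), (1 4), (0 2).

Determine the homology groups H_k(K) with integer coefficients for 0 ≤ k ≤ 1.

Take the total order 0 < 1 < 2 < 3 < 4 on the vertex set. Then K (dimension 1) consists of the simplices:

  0-simplices (5): [0], [1], [2], [3], [4]
  1-simplices (6): [0,2], [0,3], [1,2], [1,4], [2,3], [2,4]

giving chain groups C_0 ≅ Z^5, C_1 ≅ Z^6.

∂_1: C_1 → C_0 is given by ∂[p,q] = [q] − [p].
As a 5×6 matrix over Z this has rank 4, with invariant factors (1,1,1,1).

Reading off H_k = ker ∂_k / im ∂_{k+1}:

  H_0: rank C_0 − rank ∂_1 = 5 − 4 = 1, and the invariant factors of ∂_1 are all 1, so H_0 ≅ Z.
  H_1: rank ker ∂_1 − rank ∂_2 = (6 − 4) − 0 = 2, and there is no ∂_2, so H_1 ≅ Z^2.

As a check, the Euler characteristic is 5 − 6 = -1, which agrees with 1 − 2 = -1.
(K is a triangulation of a wedge of 2 circles.)

H_0 ≅ Z,  H_1 ≅ Z^2.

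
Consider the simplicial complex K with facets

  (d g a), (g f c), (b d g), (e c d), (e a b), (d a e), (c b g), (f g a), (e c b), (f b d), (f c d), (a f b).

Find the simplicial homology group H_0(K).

H_0 = Z.

Take the total order a < b < c < d < e < f < g on the vertex set. Then K (dimension 2) consists of the simplices:

  0-simplices (7): a, b, c, d, e, f, g
  1-simplices (18): ab, ad, ae, af, ag, bc, bd, be, bf, bg, cd, ce, cf, cg, de, df, dg, fg
  2-simplices (12): abe, abf, ade, adg, afg, bce, bcg, bdf, bdg, cde, cdf, cfg

Hence C_0 ≅ Z^7, C_1 ≅ Z^18, C_2 ≅ Z^12.

Boundary ∂_1: C_1 → C_0 sends each edge [p,q] (with p < q) to q − p. For instance
  ∂cd = d − c.
The resulting 7×18 matrix has rank 6, and its Smith normal form has invariant factors (1,1,1,1,1,1).

The boundary map ∂_2: C_2 → C_1 acts by ∂[p,q,r] = [q,r] − [p,r] + [p,q]. For instance
  ∂bdf = df − bf + bd,
  ∂abf = bf − af + ab.
This gives a 18×12 integer matrix of rank 12; reducing to Smith normal form yields diagonal entries (1,1,1,1,1,1,1,1,1,1,1,2).

Computing H_k = (kernel of ∂_k) / (image of ∂_{k+1}):

  H_0: rank C_0 − rank ∂_1 = 7 − 6 = 1, and the invariant factors of ∂_1 are all 1, so H_0 ≅ Z.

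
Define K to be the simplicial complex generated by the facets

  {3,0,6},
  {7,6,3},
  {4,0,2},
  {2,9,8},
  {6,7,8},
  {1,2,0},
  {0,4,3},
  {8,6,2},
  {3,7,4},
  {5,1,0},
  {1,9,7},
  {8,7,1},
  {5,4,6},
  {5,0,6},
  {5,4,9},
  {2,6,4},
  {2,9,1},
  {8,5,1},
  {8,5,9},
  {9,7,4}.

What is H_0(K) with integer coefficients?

H_0 = Z.

Order the vertices as 0 < 1 < 2 < 3 < 4 < 5 < 6 < 7 < 8 < 9. Listing each simplex with vertices in this order, K has dimension 2 with simplices:

  0-simplices (10): [0], [1], [2], [3], [4], [5], [6], [7], [8], [9]
  1-simplices (30): (30 of them)
  2-simplices (20): (20 of them)

giving chain groups C_0 ≅ Z^10, C_1 ≅ Z^30, C_2 ≅ Z^20.

Boundary ∂_1: C_1 → C_0 sends each edge [p,q] (with p < q) to q − p. For instance
  ∂[4,6] = [6] − [4].
The 10×30 boundary matrix has rank 9 and Smith normal form diag(1,1,1,1,1,1,1,1,1).

∂_2: C_2 → C_1 acts by ∂[p,q,r] = [q,r] − [p,r] + [p,q]. For instance
  ∂[1,7,9] = [7,9] − [1,9] + [1,7],
  ∂[2,8,9] = [8,9] − [2,9] + [2,8].
As a 30×20 matrix over Z this has rank 20, with invariant factors (1,1,1,1,1,1,1,1,1,1,1,1,1,1,1,1,1,1,1,2).

Now H_k = ker ∂_k / im ∂_{k+1}, so:

  H_0: rank C_0 − rank ∂_1 = 10 − 9 = 1, and the invariant factors of ∂_1 are all 1, so H_0 ≅ Z.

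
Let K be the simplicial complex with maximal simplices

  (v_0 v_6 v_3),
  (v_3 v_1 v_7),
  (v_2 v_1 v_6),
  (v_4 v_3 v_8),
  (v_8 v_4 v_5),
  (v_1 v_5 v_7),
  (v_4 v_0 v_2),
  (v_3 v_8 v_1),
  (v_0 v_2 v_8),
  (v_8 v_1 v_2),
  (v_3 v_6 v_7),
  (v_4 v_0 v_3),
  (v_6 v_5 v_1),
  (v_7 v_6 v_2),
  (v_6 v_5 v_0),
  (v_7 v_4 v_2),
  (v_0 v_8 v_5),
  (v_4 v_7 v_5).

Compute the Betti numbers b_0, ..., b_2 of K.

Take the total order v_0 < v_1 < v_2 < v_3 < v_4 < v_5 < v_6 < v_7 < v_8 on the vertex set. Then K (dimension 2) consists of the simplices:

  0-simplices (9): [v_0], [v_1], [v_2], [v_3], [v_4], [v_5], [v_6], [v_7], [v_8]
  1-simplices (27): (27 of them)
  2-simplices (18): (18 of them)

giving chain groups C_0 ≅ Z^9, C_1 ≅ Z^27, C_2 ≅ Z^18.

Boundary ∂_1: C_1 → C_0 sends each edge [p,q] (with p < q) to q − p. For instance
  ∂[v_0,v_5] = [v_5] − [v_0].
The resulting 9×27 matrix has rank 8, and its Smith normal form has invariant factors (1,1,1,1,1,1,1,1).

The boundary map ∂_2: C_2 → C_1 sends each 2-simplex [p,q,r] to [q,r] − [p,r] + [p,q]. For instance
  ∂[v_2,v_4,v_7] = [v_4,v_7] − [v_2,v_7] + [v_2,v_4],
  ∂[v_0,v_2,v_4] = [v_2,v_4] − [v_0,v_4] + [v_0,v_2].
This gives a 27×18 integer matrix of rank 18; reducing to Smith normal form yields diagonal entries (1,1,1,1,1,1,1,1,1,1,1,1,1,1,1,1,1,2).

From H_k ≅ ker(∂_k) / im(∂_{k+1}) we obtain:

  H_0: rank C_0 − rank ∂_1 = 9 − 8 = 1, and the invariant factors of ∂_1 are all 1, so H_0 ≅ Z.
  H_1: rank ker ∂_1 − rank ∂_2 = (27 − 8) − 18 = 1, and ∂_2 has invariant factor 2 > 1, so H_1 ≅ Z ⊕ Z/2.
  H_2: rank ker ∂_2 − rank ∂_3 = (18 − 18) − 0 = 0, and there is no ∂_3, so H_2 ≅ 0.

(K is a triangulation of the Klein bottle.)

Hence the Betti numbers are b_0 = 1, b_1 = 1, b_2 = 0.

b_0 = 1, b_1 = 1, b_2 = 0.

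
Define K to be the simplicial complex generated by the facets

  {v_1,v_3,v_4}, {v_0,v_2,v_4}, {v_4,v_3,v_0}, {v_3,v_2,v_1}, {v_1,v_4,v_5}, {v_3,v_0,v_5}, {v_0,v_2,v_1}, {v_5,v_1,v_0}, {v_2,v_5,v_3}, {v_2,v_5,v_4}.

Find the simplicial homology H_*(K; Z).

We work with the vertex ordering v_0 < v_1 < v_2 < v_3 < v_4 < v_5. The simplices of K, each written with vertices in increasing order, are:

  0-simplices (6): [v_0], [v_1], [v_2], [v_3], [v_4], [v_5]
  1-simplices (15): (15 of them)
  2-simplices (10): [v_0,v_1,v_2], [v_0,v_1,v_5], [v_0,v_2,v_4], [v_0,v_3,v_4], [v_0,v_3,v_5], [v_1,v_2,v_3], [v_1,v_3,v_4], [v_1,v_4,v_5], [v_2,v_3,v_5], [v_2,v_4,v_5]

Hence C_0 ≅ Z^6, C_1 ≅ Z^15, C_2 ≅ Z^10.

Boundary ∂_1: C_1 → C_0 maps an edge to its endpoints' difference, ∂[p,q] = q − p. For instance
  ∂[v_1,v_3] = [v_3] − [v_1].
The resulting 6×15 matrix has rank 5, and its Smith normal form has invariant factors (1,1,1,1,1).

∂_2: C_2 → C_1 acts by ∂[p,q,r] = [q,r] − [p,r] + [p,q]. For instance
  ∂[v_1,v_3,v_4] = [v_3,v_4] − [v_1,v_4] + [v_1,v_3],
  ∂[v_0,v_1,v_5] = [v_1,v_5] − [v_0,v_5] + [v_0,v_1].
As a 15×10 matrix over Z this has rank 10, with invariant factors (1,1,1,1,1,1,1,1,1,2).

Now H_k = ker ∂_k / im ∂_{k+1}, so:

  H_0: rank C_0 − rank ∂_1 = 6 − 5 = 1, and the invariant factors of ∂_1 are all 1, so H_0 ≅ Z.
  H_1: rank ker ∂_1 − rank ∂_2 = (15 − 5) − 10 = 0, and ∂_2 has invariant factor 2 > 1, so H_1 ≅ Z/2.
  H_2: rank ker ∂_2 − rank ∂_3 = (10 − 10) − 0 = 0, and there is no ∂_3, so H_2 ≅ 0.

As a check, the Euler characteristic is 6 − 15 + 10 = 1, which agrees with 1 − 0 + 0 = 1.
(K is a triangulation of the real projective plane RP^2.)

H_0 = Z,  H_1 = Z/2,  H_2 = 0.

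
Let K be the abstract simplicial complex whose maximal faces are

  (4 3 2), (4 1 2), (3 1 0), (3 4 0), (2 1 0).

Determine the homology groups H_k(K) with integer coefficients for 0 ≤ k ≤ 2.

We work with the vertex ordering 0 < 1 < 2 < 3 < 4. The simplices of K, each written with vertices in increasing order, are:

  0-simplices (5): [0], [1], [2], [3], [4]
  1-simplices (10): [0,1], [0,2], [0,3], [0,4], [1,2], [1,3], [1,4], [2,3], [2,4], [3,4]
  2-simplices (5): [0,1,2], [0,1,3], [0,3,4], [1,2,4], [2,3,4]

so the chain groups are C_0 ≅ Z^5, C_1 ≅ Z^10, C_2 ≅ Z^5.

∂_1: C_1 → C_0 maps an edge to its endpoints' difference, ∂[p,q] = q − p. For instance
  ∂[3,4] = [4] − [3].
The 5×10 boundary matrix has rank 4 and Smith normal form diag(1,1,1,1).

Boundary ∂_2: C_2 → C_1 sends each 2-simplex [p,q,r] to [q,r] − [p,r] + [p,q]. For instance
  ∂[0,1,3] = [1,3] − [0,3] + [0,1],
  ∂[0,1,2] = [1,2] − [0,2] + [0,1].
As a 10×5 matrix over Z this has rank 5, with invariant factors (1,1,1,1,1).

Now H_k = ker ∂_k / im ∂_{k+1}, so:

  H_0: rank C_0 − rank ∂_1 = 5 − 4 = 1, and the invariant factors of ∂_1 are all 1, so H_0 ≅ Z.
  H_1: rank ker ∂_1 − rank ∂_2 = (10 − 4) − 5 = 1, and the invariant factors of ∂_2 are all 1, so H_1 ≅ Z.
  H_2: rank ker ∂_2 − rank ∂_3 = (5 − 5) − 0 = 0, and there is no ∂_3, so H_2 ≅ 0.

H_0 ≅ Z,  H_1 ≅ Z,  H_2 = 0.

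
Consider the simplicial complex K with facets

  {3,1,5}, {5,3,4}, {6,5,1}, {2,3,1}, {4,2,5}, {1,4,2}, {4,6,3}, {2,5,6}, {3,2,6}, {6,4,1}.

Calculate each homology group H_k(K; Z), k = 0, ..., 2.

Fix the vertex order 1 < 2 < 3 < 4 < 5 < 6 and write every simplex with vertices in increasing order. Then dim K = 2 and the simplices of K are:

  0-simplices (6): [1], [2], [3], [4], [5], [6]
  1-simplices (15): [1,2], [1,3], [1,4], [1,5], [1,6], [2,3], [2,4], [2,5], [2,6], [3,4], [3,5], [3,6], [4,5], [4,6], [5,6]
  2-simplices (10): [1,2,3], [1,2,4], [1,3,5], [1,4,6], [1,5,6], [2,3,6], [2,4,5], [2,5,6], [3,4,5], [3,4,6]

Hence C_0 ≅ Z^6, C_1 ≅ Z^15, C_2 ≅ Z^10.

∂_1: C_1 → C_0 maps an edge to its endpoints' difference, ∂[p,q] = q − p.
As a 6×15 matrix over Z this has rank 5, with invariant factors (1,1,1,1,1).

Boundary ∂_2: C_2 → C_1 sends each 2-simplex [p,q,r] to [q,r] − [p,r] + [p,q]. For instance
  ∂[3,4,5] = [4,5] − [3,5] + [3,4],
  ∂[1,3,5] = [3,5] − [1,5] + [1,3].
As a 15×10 matrix over Z this has rank 10, with invariant factors (1,1,1,1,1,1,1,1,1,2).

Now H_k = ker ∂_k / im ∂_{k+1}, so:

  H_0: rank C_0 − rank ∂_1 = 6 − 5 = 1, and the invariant factors of ∂_1 are all 1, so H_0 ≅ Z.
  H_1: rank ker ∂_1 − rank ∂_2 = (15 − 5) − 10 = 0, and ∂_2 has invariant factor 2 > 1, so H_1 ≅ Z/2.
  H_2: rank ker ∂_2 − rank ∂_3 = (10 − 10) − 0 = 0, and there is no ∂_3, so H_2 ≅ 0.

(K is a triangulation of the real projective plane RP^2.)

H_0 = Z,  H_1 = Z/2,  H_2 = 0.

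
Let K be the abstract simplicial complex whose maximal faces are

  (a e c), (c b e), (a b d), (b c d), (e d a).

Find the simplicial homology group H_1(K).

Order the vertices as a < b < c < d < e. Listing each simplex with vertices in this order, K has dimension 2 with simplices:

  0-simplices (5): a, b, c, d, e
  1-simplices (10): ab, ac, ad, ae, bc, bd, be, cd, ce, de
  2-simplices (5): abd, ace, ade, bcd, bce

Hence C_0 ≅ Z^5, C_1 ≅ Z^10, C_2 ≅ Z^5.

Boundary ∂_1: C_1 → C_0 sends each edge [p,q] (with p < q) to q − p. For instance
  ∂de = e − d.
As a 5×10 matrix over Z this has rank 4, with invariant factors (1,1,1,1).

Boundary ∂_2: C_2 → C_1 acts by ∂[p,q,r] = [q,r] − [p,r] + [p,q]. For instance
  ∂ace = ce − ae + ac,
  ∂bce = ce − be + bc.
The 10×5 boundary matrix has rank 5 and Smith normal form diag(1,1,1,1,1).

From H_k ≅ ker(∂_k) / im(∂_{k+1}) we obtain:

  H_1: rank ker ∂_1 − rank ∂_2 = (10 − 4) − 5 = 1, and the invariant factors of ∂_2 are all 1, so H_1 = Z.

H_1 ≅ Z.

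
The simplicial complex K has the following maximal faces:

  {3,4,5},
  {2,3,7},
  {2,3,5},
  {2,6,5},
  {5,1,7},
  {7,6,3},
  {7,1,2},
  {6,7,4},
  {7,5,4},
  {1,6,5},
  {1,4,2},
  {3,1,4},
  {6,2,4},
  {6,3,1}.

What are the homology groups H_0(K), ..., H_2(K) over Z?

Fix the vertex order 1 < 2 < 3 < 4 < 5 < 6 < 7 and write every simplex with vertices in increasing order. Then dim K = 2 and the simplices of K are:

  0-simplices (7): [1], [2], [3], [4], [5], [6], [7]
  1-simplices (21): [1,2], [1,3], [1,4], [1,5], [1,6], [1,7], [2,3], [2,4], [2,5], [2,6], [2,7], [3,4], [3,5], [3,6], [3,7], [4,5], [4,6], [4,7], [5,6], [5,7], [6,7]
  2-simplices (14): [1,2,4], [1,2,7], [1,3,4], [1,3,6], [1,5,6], [1,5,7], [2,3,5], [2,3,7], [2,4,6], [2,5,6], [3,4,5], [3,6,7], [4,5,7], [4,6,7]

so the chain groups are C_0 ≅ Z^7, C_1 ≅ Z^21, C_2 ≅ Z^14.

Boundary ∂_1: C_1 → C_0 is given by ∂[p,q] = [q] − [p]. For instance
  ∂[3,6] = [6] − [3].
As a 7×21 matrix over Z this has rank 6, with invariant factors (1,1,1,1,1,1).

Boundary ∂_2: C_2 → C_1 maps a triangle to the signed sum of its edges. For instance
  ∂[2,3,5] = [3,5] − [2,5] + [2,3],
  ∂[1,2,4] = [2,4] − [1,4] + [1,2].
This gives a 21×14 integer matrix of rank 13; reducing to Smith normal form yields diagonal entries (1,1,1,1,1,1,1,1,1,1,1,1,1).

Now H_k = ker ∂_k / im ∂_{k+1}, so:

  H_0: rank C_0 − rank ∂_1 = 7 − 6 = 1, and the invariant factors of ∂_1 are all 1, so H_0 ≅ Z.
  H_1: rank ker ∂_1 − rank ∂_2 = (21 − 6) − 13 = 2, and the invariant factors of ∂_2 are all 1, so H_1 ≅ Z^2.
  H_2: rank ker ∂_2 − rank ∂_3 = (14 − 13) − 0 = 1, and there is no ∂_3, so H_2 ≅ Z.

(K is a triangulation of the torus T^2.)

H_0 ≅ Z,  H_1 ≅ Z^2,  H_2 ≅ Z.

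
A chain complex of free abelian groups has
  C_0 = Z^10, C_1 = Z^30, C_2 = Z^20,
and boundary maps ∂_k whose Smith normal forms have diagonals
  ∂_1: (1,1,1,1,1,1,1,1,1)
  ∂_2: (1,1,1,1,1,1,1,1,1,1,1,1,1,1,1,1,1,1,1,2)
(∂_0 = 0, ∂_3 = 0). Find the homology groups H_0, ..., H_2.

H_0: b_0 = 10 − 0 − 9 = 1; torsion from ∂_1 factors > 1: none. So H_0 ≅ Z.
H_1: b_1 = 30 − 9 − 20 = 1; torsion from ∂_2 factors > 1: [2]. So H_1 ≅ Z ⊕ Z/2.
H_2: b_2 = 20 − 20 − 0 = 0; torsion from ∂_3 factors > 1: none. So H_2 ≅ 0.

H_0 ≅ Z,  H_1 ≅ Z ⊕ Z/2,  H_2 = 0.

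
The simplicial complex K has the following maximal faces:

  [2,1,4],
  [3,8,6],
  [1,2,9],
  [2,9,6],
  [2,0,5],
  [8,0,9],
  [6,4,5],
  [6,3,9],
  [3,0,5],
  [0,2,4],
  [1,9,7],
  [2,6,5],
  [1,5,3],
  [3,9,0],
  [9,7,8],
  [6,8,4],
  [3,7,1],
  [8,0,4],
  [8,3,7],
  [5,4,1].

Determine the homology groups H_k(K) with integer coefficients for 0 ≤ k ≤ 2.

We work with the vertex ordering 0 < 1 < 2 < 3 < 4 < 5 < 6 < 7 < 8 < 9. The simplices of K, each written with vertices in increasing order, are:

  0-simplices (10): [0], [1], [2], [3], [4], [5], [6], [7], [8], [9]
  1-simplices (30): (30 of them)
  2-simplices (20): (20 of them)

giving chain groups C_0 ≅ Z^10, C_1 ≅ Z^30, C_2 ≅ Z^20.

The boundary map ∂_1: C_1 → C_0 sends each edge [p,q] (with p < q) to q − p.
The 10×30 boundary matrix has rank 9 and Smith normal form diag(1,1,1,1,1,1,1,1,1).

Boundary ∂_2: C_2 → C_1 sends each 2-simplex [p,q,r] to [q,r] − [p,r] + [p,q]. For instance
  ∂[1,3,5] = [3,5] − [1,5] + [1,3],
  ∂[3,7,8] = [7,8] − [3,8] + [3,7].
This gives a 30×20 integer matrix of rank 20; reducing to Smith normal form yields diagonal entries (1,1,1,1,1,1,1,1,1,1,1,1,1,1,1,1,1,1,1,2).

Now H_k = ker ∂_k / im ∂_{k+1}, so:

  H_0: rank C_0 − rank ∂_1 = 10 − 9 = 1, and the invariant factors of ∂_1 are all 1, so H_0 = Z.
  H_1: rank ker ∂_1 − rank ∂_2 = (30 − 9) − 20 = 1, and ∂_2 has invariant factor 2 > 1, so H_1 = Z × Z/2.
  H_2: rank ker ∂_2 − rank ∂_3 = (20 − 20) − 0 = 0, and there is no ∂_3, so H_2 = 0.

H_0 = Z,  H_1 = Z × Z/2,  H_2 = 0.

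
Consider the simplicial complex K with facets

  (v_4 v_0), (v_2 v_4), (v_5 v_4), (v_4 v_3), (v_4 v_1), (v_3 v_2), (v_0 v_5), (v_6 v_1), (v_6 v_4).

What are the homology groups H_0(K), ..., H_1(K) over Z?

Fix the vertex order v_0 < v_1 < v_2 < v_3 < v_4 < v_5 < v_6 and write every simplex with vertices in increasing order. Then dim K = 1 and the simplices of K are:

  0-simplices (7): [v_0], [v_1], [v_2], [v_3], [v_4], [v_5], [v_6]
  1-simplices (9): [v_0,v_4], [v_0,v_5], [v_1,v_4], [v_1,v_6], [v_2,v_3], [v_2,v_4], [v_3,v_4], [v_4,v_5], [v_4,v_6]

Hence C_0 ≅ Z^7, C_1 ≅ Z^9.

Boundary ∂_1: C_1 → C_0 maps an edge to its endpoints' difference, ∂[p,q] = q − p.
This gives a 7×9 integer matrix of rank 6; reducing to Smith normal form yields diagonal entries (1,1,1,1,1,1).

From H_k ≅ ker(∂_k) / im(∂_{k+1}) we obtain:

  H_0: rank C_0 − rank ∂_1 = 7 − 6 = 1, and the invariant factors of ∂_1 are all 1, so H_0 = Z.
  H_1: rank ker ∂_1 − rank ∂_2 = (9 − 6) − 0 = 3, and there is no ∂_2, so H_1 = Z^3.

H_0 = Z,  H_1 = Z^3.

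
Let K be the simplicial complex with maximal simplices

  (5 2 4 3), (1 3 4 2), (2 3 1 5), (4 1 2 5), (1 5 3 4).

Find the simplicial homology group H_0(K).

K has 5 vertices, 10 edges, 10 triangles, 5 3-simplices.
rank ∂_0 = 0, rank ∂_1 = 4 ⇒ b_0 = 5 − 0 − 4 = 1; all invariant factors of ∂_1 are 1 so no torsion. So H_0 = Z.

H_0 = Z.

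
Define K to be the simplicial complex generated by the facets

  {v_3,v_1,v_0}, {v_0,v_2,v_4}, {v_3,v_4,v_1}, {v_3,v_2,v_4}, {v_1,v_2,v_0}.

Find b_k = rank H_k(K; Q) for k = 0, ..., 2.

b_0 = 1, b_1 = 1, b_2 = 0.

Take the total order v_0 < v_1 < v_2 < v_3 < v_4 on the vertex set. Then K (dimension 2) consists of the simplices:

  0-simplices (5): [v_0], [v_1], [v_2], [v_3], [v_4]
  1-simplices (10): [v_0,v_1], [v_0,v_2], [v_0,v_3], [v_0,v_4], [v_1,v_2], [v_1,v_3], [v_1,v_4], [v_2,v_3], [v_2,v_4], [v_3,v_4]
  2-simplices (5): [v_0,v_1,v_2], [v_0,v_1,v_3], [v_0,v_2,v_4], [v_1,v_3,v_4], [v_2,v_3,v_4]

so the chain groups are C_0 ≅ Z^5, C_1 ≅ Z^10, C_2 ≅ Z^5.

∂_1: C_1 → C_0 is given by ∂[p,q] = [q] − [p]. For instance
  ∂[v_0,v_4] = [v_4] − [v_0].
The resulting 5×10 matrix has rank 4, and its Smith normal form has invariant factors (1,1,1,1).

The boundary map ∂_2: C_2 → C_1 maps a triangle to the signed sum of its edges. For instance
  ∂[v_0,v_1,v_2] = [v_1,v_2] − [v_0,v_2] + [v_0,v_1],
  ∂[v_2,v_3,v_4] = [v_3,v_4] − [v_2,v_4] + [v_2,v_3].
As a 10×5 matrix over Z this has rank 5, with invariant factors (1,1,1,1,1).

Computing H_k = (kernel of ∂_k) / (image of ∂_{k+1}):

  H_0: rank C_0 − rank ∂_1 = 5 − 4 = 1, and the invariant factors of ∂_1 are all 1, so H_0 = Z.
  H_1: rank ker ∂_1 − rank ∂_2 = (10 − 4) − 5 = 1, and the invariant factors of ∂_2 are all 1, so H_1 = Z.
  H_2: rank ker ∂_2 − rank ∂_3 = (5 − 5) − 0 = 0, and there is no ∂_3, so H_2 = 0.

(K is a triangulation of the Möbius band.)

Hence the Betti numbers are b_0 = 1, b_1 = 1, b_2 = 0.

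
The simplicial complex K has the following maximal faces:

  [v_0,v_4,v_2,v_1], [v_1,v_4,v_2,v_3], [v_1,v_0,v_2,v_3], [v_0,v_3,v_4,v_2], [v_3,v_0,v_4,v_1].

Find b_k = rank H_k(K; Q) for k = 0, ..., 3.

We work with the vertex ordering v_0 < v_1 < v_2 < v_3 < v_4. The simplices of K, each written with vertices in increasing order, are:

  0-simplices (5): [v_0], [v_1], [v_2], [v_3], [v_4]
  1-simplices (10): [v_0,v_1], [v_0,v_2], [v_0,v_3], [v_0,v_4], [v_1,v_2], [v_1,v_3], [v_1,v_4], [v_2,v_3], [v_2,v_4], [v_3,v_4]
  2-simplices (10): [v_0,v_1,v_2], [v_0,v_1,v_3], [v_0,v_1,v_4], [v_0,v_2,v_3], [v_0,v_2,v_4], [v_0,v_3,v_4], [v_1,v_2,v_3], [v_1,v_2,v_4], [v_1,v_3,v_4], [v_2,v_3,v_4]
  3-simplices (5): [v_0,v_1,v_2,v_3], [v_0,v_1,v_2,v_4], [v_0,v_1,v_3,v_4], [v_0,v_2,v_3,v_4], [v_1,v_2,v_3,v_4]

so the chain groups are C_0 ≅ Z^5, C_1 ≅ Z^10, C_2 ≅ Z^10, C_3 ≅ Z^5.

Boundary ∂_1: C_1 → C_0 is given by ∂[p,q] = [q] − [p]. For instance
  ∂[v_0,v_3] = [v_3] − [v_0].
The resulting 5×10 matrix has rank 4, and its Smith normal form has invariant factors (1,1,1,1).

Boundary ∂_2: C_2 → C_1 sends each 2-simplex [p,q,r] to [q,r] − [p,r] + [p,q]. For instance
  ∂[v_1,v_2,v_4] = [v_2,v_4] − [v_1,v_4] + [v_1,v_2],
  ∂[v_0,v_2,v_3] = [v_2,v_3] − [v_0,v_3] + [v_0,v_2].
The resulting 10×10 matrix has rank 6, and its Smith normal form has invariant factors (1,1,1,1,1,1).

The boundary map ∂_3: C_3 → C_2 sends each 3-simplex σ to the alternating sum Σ_i (−1)^i (σ with its i-th vertex removed). For instance
  ∂[v_0,v_1,v_2,v_3] = [v_1,v_2,v_3] − [v_0,v_2,v_3] + [v_0,v_1,v_3] − [v_0,v_1,v_2],
  ∂[v_1,v_2,v_3,v_4] = [v_2,v_3,v_4] − [v_1,v_3,v_4] + [v_1,v_2,v_4] − [v_1,v_2,v_3].
The 10×5 boundary matrix has rank 4 and Smith normal form diag(1,1,1,1).

Computing H_k = (kernel of ∂_k) / (image of ∂_{k+1}):

  H_0: rank C_0 − rank ∂_1 = 5 − 4 = 1, and the invariant factors of ∂_1 are all 1, so H_0 = Z.
  H_1: rank ker ∂_1 − rank ∂_2 = (10 − 4) − 6 = 0, and the invariant factors of ∂_2 are all 1, so H_1 = 0.
  H_2: rank ker ∂_2 − rank ∂_3 = (10 − 6) − 4 = 0, and the invariant factors of ∂_3 are all 1, so H_2 = 0.
  H_3: rank ker ∂_3 − rank ∂_4 = (5 − 4) − 0 = 1, and there is no ∂_4, so H_3 = Z.

(K is a triangulation of the 3-sphere S^3.)

Hence the Betti numbers are b_0 = 1, b_1 = 0, b_2 = 0, b_3 = 1.

b_0 = 1, b_1 = 0, b_2 = 0, b_3 = 1.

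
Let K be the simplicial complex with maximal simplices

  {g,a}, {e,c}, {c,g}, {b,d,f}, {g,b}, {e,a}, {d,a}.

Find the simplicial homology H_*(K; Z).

H_0 ≅ Z,  H_1 ≅ Z^2,  H_2 = 0.

We work with the vertex ordering a < b < c < d < e < f < g. The simplices of K, each written with vertices in increasing order, are:

  0-simplices (7): a, b, c, d, e, f, g
  1-simplices (9): ad, ae, ag, bd, bf, bg, ce, cg, df
  2-simplices (1): bdf

so the chain groups are C_0 ≅ Z^7, C_1 ≅ Z^9, C_2 ≅ Z^1.

The boundary map ∂_1: C_1 → C_0 is given by ∂[p,q] = [q] − [p].
This gives a 7×9 integer matrix of rank 6; reducing to Smith normal form yields diagonal entries (1,1,1,1,1,1).

∂_2: C_2 → C_1 sends each 2-simplex [p,q,r] to [q,r] − [p,r] + [p,q]. For instance
  ∂bdf = df − bf + bd.
This gives a 9×1 integer matrix of rank 1; reducing to Smith normal form yields diagonal entries (1).

From H_k ≅ ker(∂_k) / im(∂_{k+1}) we obtain:

  H_0: rank C_0 − rank ∂_1 = 7 − 6 = 1, and the invariant factors of ∂_1 are all 1, so H_0 ≅ Z.
  H_1: rank ker ∂_1 − rank ∂_2 = (9 − 6) − 1 = 2, and the invariant factors of ∂_2 are all 1, so H_1 ≅ Z^2.
  H_2: rank ker ∂_2 − rank ∂_3 = (1 − 1) − 0 = 0, and there is no ∂_3, so H_2 ≅ 0.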